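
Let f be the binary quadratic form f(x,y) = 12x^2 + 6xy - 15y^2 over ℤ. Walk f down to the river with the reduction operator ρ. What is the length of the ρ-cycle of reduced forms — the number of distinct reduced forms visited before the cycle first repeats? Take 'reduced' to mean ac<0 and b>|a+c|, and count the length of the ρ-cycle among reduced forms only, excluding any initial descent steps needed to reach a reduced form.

D = 756, ⌊√D⌋ = 27
river: ρ → (-15,24,3)
river: ρ → (3,24,-15)
river: ρ → (-15,6,12)
river: ρ → (12,18,-9)
river: ρ → (-9,18,12)
river: ρ → (12,6,-15)
ρ-cycle length = 6 (tail of 0 descent steps not counted)

6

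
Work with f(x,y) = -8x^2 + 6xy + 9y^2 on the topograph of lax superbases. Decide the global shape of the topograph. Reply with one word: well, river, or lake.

D = b²−4ac = 6² − 4·(-8)·9 = 324
D = 18² is a perfect square ⇒ form factors over ℤ ⇒ lakes

lake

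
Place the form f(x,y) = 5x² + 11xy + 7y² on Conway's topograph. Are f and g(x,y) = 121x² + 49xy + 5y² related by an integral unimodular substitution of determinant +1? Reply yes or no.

D₁ = -19, D₂ = -19
f: translate: b→1 (≡11 mod 10), so (5,11,7)→(5,1,1)
f: flip: (5,1,1)→(1,-1,5)
f: translate: b→1 (≡-1 mod 2), so (1,-1,5)→(1,1,5)
f: reduced (well bottom): (1,1,5) with a≤c, −a<b≤a
g: flip: (121,49,5)→(5,-49,121)
g: translate: b→1 (≡-49 mod 10), so (5,-49,121)→(5,1,1)
g: flip: (5,1,1)→(1,-1,5)
g: translate: b→1 (≡-1 mod 2), so (1,-1,5)→(1,1,5)
g: reduced (well bottom): (1,1,5) with a≤c, −a<b≤a
reduced forms (1, 1, 5) vs (1, 1, 5) ⇒ equivalent

yes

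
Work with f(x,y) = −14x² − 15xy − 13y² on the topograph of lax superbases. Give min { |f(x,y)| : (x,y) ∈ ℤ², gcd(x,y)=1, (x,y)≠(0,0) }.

translate: b→-13 (≡15 mod 28), so (14,15,13)→(14,-13,12)
flip: (14,-13,12)→(12,13,14)
translate: b→-11 (≡13 mod 24), so (12,13,14)→(12,-11,13)
reduced (well bottom): (12,-11,13) with a≤c, −a<b≤a
well minimum |f| = |-12| = 12 (negative-definite)

12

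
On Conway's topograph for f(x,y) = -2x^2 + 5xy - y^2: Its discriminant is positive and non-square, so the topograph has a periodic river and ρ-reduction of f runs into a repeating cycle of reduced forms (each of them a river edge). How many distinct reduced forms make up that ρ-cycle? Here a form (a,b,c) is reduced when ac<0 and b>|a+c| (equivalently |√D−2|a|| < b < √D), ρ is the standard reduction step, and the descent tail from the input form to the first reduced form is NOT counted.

D = 17, ⌊√D⌋ = 4
descent: ρ → (-1,3,2)  [lands on river]
river: ρ → (2,1,-2)
river: ρ → (-2,3,1)
river: ρ → (1,3,-2)
river: ρ → (-2,1,2)
river: ρ → (2,3,-1)
ρ-cycle length = 6 (tail of 1 descent step not counted)

6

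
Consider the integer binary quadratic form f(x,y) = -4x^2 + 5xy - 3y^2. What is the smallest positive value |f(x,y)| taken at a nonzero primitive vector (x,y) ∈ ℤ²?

translate: b→3 (≡-5 mod 8), so (4,-5,3)→(4,3,2)
flip: (4,3,2)→(2,-3,4)
translate: b→1 (≡-3 mod 4), so (2,-3,4)→(2,1,3)
reduced (well bottom): (2,1,3) with a≤c, −a<b≤a
well minimum |f| = |-2| = 2 (negative-definite)

2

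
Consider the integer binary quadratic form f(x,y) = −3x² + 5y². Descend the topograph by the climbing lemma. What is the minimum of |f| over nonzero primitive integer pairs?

descent: ρ → (5,0,-3)
descent: ρ → (-3,6,2)  [lands on river]
river: ρ → (2,6,-3)
closes: descent 2, river 2
min |a| on river = 2

2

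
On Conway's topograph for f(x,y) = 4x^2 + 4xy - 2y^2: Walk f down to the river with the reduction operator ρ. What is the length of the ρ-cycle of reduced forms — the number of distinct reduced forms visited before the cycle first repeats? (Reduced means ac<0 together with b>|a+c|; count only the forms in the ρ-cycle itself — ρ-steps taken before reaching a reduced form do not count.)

D = 48, ⌊√D⌋ = 6
river: ρ → (-2,4,4)
river: ρ → (4,4,-2)
ρ-cycle length = 2 (tail of 0 descent steps not counted)

2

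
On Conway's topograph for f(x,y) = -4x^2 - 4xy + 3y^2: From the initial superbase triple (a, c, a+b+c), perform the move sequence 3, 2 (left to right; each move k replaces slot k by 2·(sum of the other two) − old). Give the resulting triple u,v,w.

start (-4,3,-5) = (f(1,0),f(0,1),f(1,1))
replace slot 3: 2·((-4)+3) − (-5) = 3 → (-4,3,3)
replace slot 2: 2·((-4)+3) − 3 = -5 → (-4,-5,3)

-4,-5,3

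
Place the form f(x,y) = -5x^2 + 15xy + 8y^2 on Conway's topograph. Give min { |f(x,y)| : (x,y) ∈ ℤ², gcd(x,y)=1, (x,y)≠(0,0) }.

river: ρ → (8,17,-3)
river: ρ → (-3,19,2)
river: ρ → (2,17,-12)
river: ρ → (-12,7,7)
river: ρ → (7,7,-12)
river: ρ → (-12,17,2)
river: ρ → (2,19,-3)
river: ρ → (-3,17,8)
river: ρ → (8,15,-5)
river: ρ → (-5,15,8)
closes: descent 0, river 10
min |a| on river = 2

2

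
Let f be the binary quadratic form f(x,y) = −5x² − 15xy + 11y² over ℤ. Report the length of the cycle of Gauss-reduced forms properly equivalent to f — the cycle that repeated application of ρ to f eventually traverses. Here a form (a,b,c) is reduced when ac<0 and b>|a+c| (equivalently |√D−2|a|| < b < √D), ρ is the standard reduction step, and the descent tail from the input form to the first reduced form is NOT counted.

D = 445, ⌊√D⌋ = 21
descent: ρ → (11,15,-5)  [lands on river]
river: ρ → (-5,15,11)
river: ρ → (11,7,-9)
river: ρ → (-9,11,9)
river: ρ → (9,7,-11)
river: ρ → (-11,15,5)
river: ρ → (5,15,-11)
river: ρ → (-11,7,9)
river: ρ → (9,11,-9)
river: ρ → (-9,7,11)
ρ-cycle length = 10 (tail of 1 descent step not counted)

10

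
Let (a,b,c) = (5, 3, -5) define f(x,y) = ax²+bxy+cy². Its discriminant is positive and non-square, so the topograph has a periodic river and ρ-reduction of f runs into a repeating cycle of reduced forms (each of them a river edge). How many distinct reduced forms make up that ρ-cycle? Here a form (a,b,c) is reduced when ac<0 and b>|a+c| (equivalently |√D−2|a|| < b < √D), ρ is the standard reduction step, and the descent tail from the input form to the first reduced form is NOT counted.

D = 109, ⌊√D⌋ = 10
river: ρ → (-5,7,3)
river: ρ → (3,5,-7)
river: ρ → (-7,9,1)
river: ρ → (1,9,-7)
river: ρ → (-7,5,3)
river: ρ → (3,7,-5)
river: ρ → (-5,3,5)
river: ρ → (5,7,-3)
river: ρ → (-3,5,7)
river: ρ → (7,9,-1)
river: ρ → (-1,9,7)
river: ρ → (7,5,-3)
river: ρ → (-3,7,5)
river: ρ → (5,3,-5)
ρ-cycle length = 14 (tail of 0 descent steps not counted)

14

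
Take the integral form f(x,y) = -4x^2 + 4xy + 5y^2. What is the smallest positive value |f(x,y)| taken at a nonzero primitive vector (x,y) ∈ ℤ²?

river: ρ → (5,6,-3)
river: ρ → (-3,6,5)
river: ρ → (5,4,-4)
river: ρ → (-4,4,5)
closes: descent 0, river 4
min |a| on river = 3

3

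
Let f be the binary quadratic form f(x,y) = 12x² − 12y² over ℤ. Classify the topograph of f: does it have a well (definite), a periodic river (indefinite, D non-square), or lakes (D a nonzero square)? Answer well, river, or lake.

D = b²−4ac = 0² − 4·12·(-12) = 576
D = 24² is a perfect square ⇒ form factors over ℤ ⇒ lakes

lake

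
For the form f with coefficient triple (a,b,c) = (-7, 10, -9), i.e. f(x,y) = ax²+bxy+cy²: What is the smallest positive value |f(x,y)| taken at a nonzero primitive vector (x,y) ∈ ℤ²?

translate: b→4 (≡-10 mod 14), so (7,-10,9)→(7,4,6)
flip: (7,4,6)→(6,-4,7)
reduced (well bottom): (6,-4,7) with a≤c, −a<b≤a
well minimum |f| = |-6| = 6 (negative-definite)

6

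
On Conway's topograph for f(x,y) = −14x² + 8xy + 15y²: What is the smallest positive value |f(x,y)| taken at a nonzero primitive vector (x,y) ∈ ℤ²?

river: ρ → (15,22,-7)
river: ρ → (-7,20,18)
river: ρ → (18,16,-9)
river: ρ → (-9,20,14)
river: ρ → (14,8,-15)
river: ρ → (-15,22,7)
river: ρ → (7,20,-18)
river: ρ → (-18,16,9)
river: ρ → (9,20,-14)
river: ρ → (-14,8,15)
closes: descent 0, river 10
min |a| on river = 7

7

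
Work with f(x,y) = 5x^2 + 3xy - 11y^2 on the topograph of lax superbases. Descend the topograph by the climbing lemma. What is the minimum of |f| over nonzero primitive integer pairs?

descent: ρ → (-11,-3,5)
descent: ρ → (5,13,-3)  [lands on river]
river: ρ → (-3,11,9)
river: ρ → (9,7,-5)
river: ρ → (-5,13,3)
river: ρ → (3,11,-9)
river: ρ → (-9,7,5)
closes: descent 2, river 6
min |a| on river = 3

3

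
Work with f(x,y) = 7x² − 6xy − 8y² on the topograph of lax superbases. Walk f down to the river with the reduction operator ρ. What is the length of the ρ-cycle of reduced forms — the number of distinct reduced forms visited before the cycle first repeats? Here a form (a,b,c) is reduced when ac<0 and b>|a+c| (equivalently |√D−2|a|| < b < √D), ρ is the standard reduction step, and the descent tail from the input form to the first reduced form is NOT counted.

D = 260, ⌊√D⌋ = 16
descent: ρ → (-8,6,7)  [lands on river]
river: ρ → (7,8,-7)
river: ρ → (-7,6,8)
river: ρ → (8,10,-5)
river: ρ → (-5,10,8)
river: ρ → (8,6,-7)
river: ρ → (-7,8,7)
river: ρ → (7,6,-8)
river: ρ → (-8,10,5)
river: ρ → (5,10,-8)
ρ-cycle length = 10 (tail of 1 descent step not counted)

10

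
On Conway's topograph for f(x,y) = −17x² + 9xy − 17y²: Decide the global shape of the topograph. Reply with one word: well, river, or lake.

D = b²−4ac = 9² − 4·(-17)·(-17) = -1075
D < 0 ⇒ definite ⇒ every region one sign ⇒ single well

well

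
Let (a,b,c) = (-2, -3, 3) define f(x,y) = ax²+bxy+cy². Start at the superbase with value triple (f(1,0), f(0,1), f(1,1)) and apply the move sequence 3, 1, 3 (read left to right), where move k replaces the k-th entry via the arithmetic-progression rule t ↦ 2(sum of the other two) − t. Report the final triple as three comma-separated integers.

start (-2,3,-2) = (f(1,0),f(0,1),f(1,1))
replace slot 3: 2·((-2)+3) − (-2) = 4 → (-2,3,4)
replace slot 1: 2·(3+4) − (-2) = 16 → (16,3,4)
replace slot 3: 2·(16+3) − 4 = 34 → (16,3,34)

16,3,34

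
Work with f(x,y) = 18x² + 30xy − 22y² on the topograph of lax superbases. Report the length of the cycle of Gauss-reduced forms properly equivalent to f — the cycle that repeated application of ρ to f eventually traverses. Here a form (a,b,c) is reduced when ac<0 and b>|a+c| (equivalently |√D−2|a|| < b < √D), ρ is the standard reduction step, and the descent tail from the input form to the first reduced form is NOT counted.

D = 2484, ⌊√D⌋ = 49
river: ρ → (-22,14,26)
river: ρ → (26,38,-10)
river: ρ → (-10,42,18)
river: ρ → (18,30,-22)
ρ-cycle length = 4 (tail of 0 descent steps not counted)

4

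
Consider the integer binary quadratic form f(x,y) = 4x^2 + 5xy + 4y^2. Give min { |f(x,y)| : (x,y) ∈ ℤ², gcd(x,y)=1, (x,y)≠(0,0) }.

translate: b→-3 (≡5 mod 8), so (4,5,4)→(4,-3,3)
flip: (4,-3,3)→(3,3,4)
reduced (well bottom): (3,3,4) with a≤c, −a<b≤a
well minimum = a = 3

3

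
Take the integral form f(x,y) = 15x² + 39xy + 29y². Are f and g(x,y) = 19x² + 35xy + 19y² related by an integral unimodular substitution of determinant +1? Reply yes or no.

D₁ = -219, D₂ = -219
f: translate: b→9 (≡39 mod 30), so (15,39,29)→(15,9,5)
f: flip: (15,9,5)→(5,-9,15)
f: translate: b→1 (≡-9 mod 10), so (5,-9,15)→(5,1,11)
f: reduced (well bottom): (5,1,11) with a≤c, −a<b≤a
g: translate: b→-3 (≡35 mod 38), so (19,35,19)→(19,-3,3)
g: flip: (19,-3,3)→(3,3,19)
g: reduced (well bottom): (3,3,19) with a≤c, −a<b≤a
reduced forms (5, 1, 11) vs (3, 3, 19) ⇒ inequivalent

no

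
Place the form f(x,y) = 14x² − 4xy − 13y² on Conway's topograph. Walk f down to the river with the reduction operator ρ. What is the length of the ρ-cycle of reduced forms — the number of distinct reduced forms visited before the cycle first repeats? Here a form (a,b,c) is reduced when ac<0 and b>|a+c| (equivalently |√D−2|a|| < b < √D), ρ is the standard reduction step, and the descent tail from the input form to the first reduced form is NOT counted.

D = 744, ⌊√D⌋ = 27
descent: ρ → (-13,4,14)  [lands on river]
river: ρ → (14,24,-3)
river: ρ → (-3,24,14)
river: ρ → (14,4,-13)
river: ρ → (-13,22,5)
river: ρ → (5,18,-21)
river: ρ → (-21,24,2)
river: ρ → (2,24,-21)
river: ρ → (-21,18,5)
river: ρ → (5,22,-13)
ρ-cycle length = 10 (tail of 1 descent step not counted)

10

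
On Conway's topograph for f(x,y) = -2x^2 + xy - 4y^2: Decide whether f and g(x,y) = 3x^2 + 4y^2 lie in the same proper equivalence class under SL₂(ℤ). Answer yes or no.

D₁ = -31, D₂ = -48
discriminants differ ⇒ not SL₂(ℤ)-equivalent

no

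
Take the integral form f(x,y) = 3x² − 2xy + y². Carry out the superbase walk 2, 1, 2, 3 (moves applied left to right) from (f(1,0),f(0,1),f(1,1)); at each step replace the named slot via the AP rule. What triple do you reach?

start (3,1,2) = (f(1,0),f(0,1),f(1,1))
replace slot 2: 2·(3+2) − 1 = 9 → (3,9,2)
replace slot 1: 2·(9+2) − 3 = 19 → (19,9,2)
replace slot 2: 2·(19+2) − 9 = 33 → (19,33,2)
replace slot 3: 2·(19+33) − 2 = 102 → (19,33,102)

19,33,102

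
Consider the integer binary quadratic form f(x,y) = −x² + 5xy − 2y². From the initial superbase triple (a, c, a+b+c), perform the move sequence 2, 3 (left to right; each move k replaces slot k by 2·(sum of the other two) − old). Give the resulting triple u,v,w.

start (-1,-2,2) = (f(1,0),f(0,1),f(1,1))
replace slot 2: 2·((-1)+2) − (-2) = 4 → (-1,4,2)
replace slot 3: 2·((-1)+4) − 2 = 4 → (-1,4,4)

-1,4,4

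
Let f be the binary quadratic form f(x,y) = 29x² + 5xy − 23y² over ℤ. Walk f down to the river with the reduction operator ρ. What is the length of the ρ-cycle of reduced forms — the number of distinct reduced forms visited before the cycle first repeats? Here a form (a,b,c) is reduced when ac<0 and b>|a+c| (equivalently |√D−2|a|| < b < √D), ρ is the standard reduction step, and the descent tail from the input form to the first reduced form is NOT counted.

D = 2693, ⌊√D⌋ = 51
descent: ρ → (-23,41,11)  [lands on river]
river: ρ → (11,47,-11)
river: ρ → (-11,41,23)
river: ρ → (23,51,-1)
river: ρ → (-1,51,23)
river: ρ → (23,41,-11)
river: ρ → (-11,47,11)
river: ρ → (11,41,-23)
river: ρ → (-23,51,1)
river: ρ → (1,51,-23)
ρ-cycle length = 10 (tail of 1 descent step not counted)

10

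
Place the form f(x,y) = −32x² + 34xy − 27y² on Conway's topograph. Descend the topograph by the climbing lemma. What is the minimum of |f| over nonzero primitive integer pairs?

translate: b→30 (≡-34 mod 64), so (32,-34,27)→(32,30,25)
flip: (32,30,25)→(25,-30,32)
translate: b→20 (≡-30 mod 50), so (25,-30,32)→(25,20,27)
reduced (well bottom): (25,20,27) with a≤c, −a<b≤a
well minimum |f| = |-25| = 25 (negative-definite)

25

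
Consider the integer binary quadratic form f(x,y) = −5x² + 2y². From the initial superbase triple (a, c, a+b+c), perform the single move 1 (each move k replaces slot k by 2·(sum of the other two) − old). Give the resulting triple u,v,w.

start (-5,2,-3) = (f(1,0),f(0,1),f(1,1))
replace slot 1: 2·(2+(-3)) − (-5) = 3 → (3,2,-3)

3,2,-3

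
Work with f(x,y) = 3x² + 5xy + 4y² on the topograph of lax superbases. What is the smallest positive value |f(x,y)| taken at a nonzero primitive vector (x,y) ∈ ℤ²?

translate: b→-1 (≡5 mod 6), so (3,5,4)→(3,-1,2)
flip: (3,-1,2)→(2,1,3)
reduced (well bottom): (2,1,3) with a≤c, −a<b≤a
well minimum = a = 2

2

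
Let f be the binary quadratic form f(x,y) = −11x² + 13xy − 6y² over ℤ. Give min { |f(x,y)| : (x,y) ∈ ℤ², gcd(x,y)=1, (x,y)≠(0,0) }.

translate: b→9 (≡-13 mod 22), so (11,-13,6)→(11,9,4)
flip: (11,9,4)→(4,-9,11)
translate: b→-1 (≡-9 mod 8), so (4,-9,11)→(4,-1,6)
reduced (well bottom): (4,-1,6) with a≤c, −a<b≤a
well minimum |f| = |-4| = 4 (negative-definite)

4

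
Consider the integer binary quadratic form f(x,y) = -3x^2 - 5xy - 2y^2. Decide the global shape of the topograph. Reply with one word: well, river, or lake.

D = b²−4ac = (-5)² − 4·(-3)·(-2) = 1
D = 1² is a perfect square ⇒ form factors over ℤ ⇒ lakes

lake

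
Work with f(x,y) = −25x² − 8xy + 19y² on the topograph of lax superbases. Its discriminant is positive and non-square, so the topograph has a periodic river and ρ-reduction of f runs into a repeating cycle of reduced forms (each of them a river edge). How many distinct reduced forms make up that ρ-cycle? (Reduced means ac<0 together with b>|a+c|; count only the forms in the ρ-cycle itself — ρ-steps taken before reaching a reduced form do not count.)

D = 1964, ⌊√D⌋ = 44
descent: ρ → (19,8,-25)  [lands on river]
river: ρ → (-25,42,2)
river: ρ → (2,42,-25)
river: ρ → (-25,8,19)
river: ρ → (19,30,-14)
river: ρ → (-14,26,23)
river: ρ → (23,20,-17)
river: ρ → (-17,14,26)
river: ρ → (26,38,-5)
river: ρ → (-5,42,10)
river: ρ → (10,38,-13)
river: ρ → (-13,40,7)
river: ρ → (7,44,-1)
river: ρ → (-1,44,7)
river: ρ → (7,40,-13)
river: ρ → (-13,38,10)
river: ρ → (10,42,-5)
river: ρ → (-5,38,26)
river: ρ → (26,14,-17)
river: ρ → (-17,20,23)
river: ρ → (23,26,-14)
river: ρ → (-14,30,19)
ρ-cycle length = 22 (tail of 1 descent step not counted)

22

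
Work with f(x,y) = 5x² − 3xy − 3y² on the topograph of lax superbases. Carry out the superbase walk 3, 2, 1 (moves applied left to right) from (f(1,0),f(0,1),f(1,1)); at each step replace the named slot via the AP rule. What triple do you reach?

start (5,-3,-1) = (f(1,0),f(0,1),f(1,1))
replace slot 3: 2·(5+(-3)) − (-1) = 5 → (5,-3,5)
replace slot 2: 2·(5+5) − (-3) = 23 → (5,23,5)
replace slot 1: 2·(23+5) − 5 = 51 → (51,23,5)

51,23,5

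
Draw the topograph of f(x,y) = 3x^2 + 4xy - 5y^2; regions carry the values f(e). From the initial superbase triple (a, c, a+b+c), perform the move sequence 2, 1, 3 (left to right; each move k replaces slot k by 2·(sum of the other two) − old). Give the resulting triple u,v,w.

start (3,-5,2) = (f(1,0),f(0,1),f(1,1))
replace slot 2: 2·(3+2) − (-5) = 15 → (3,15,2)
replace slot 1: 2·(15+2) − 3 = 31 → (31,15,2)
replace slot 3: 2·(31+15) − 2 = 90 → (31,15,90)

31,15,90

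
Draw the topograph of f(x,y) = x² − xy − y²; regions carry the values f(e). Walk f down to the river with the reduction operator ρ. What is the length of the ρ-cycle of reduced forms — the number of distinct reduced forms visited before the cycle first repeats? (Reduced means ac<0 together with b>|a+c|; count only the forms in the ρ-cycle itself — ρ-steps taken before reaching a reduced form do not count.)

D = 5, ⌊√D⌋ = 2
descent: ρ → (-1,1,1)  [lands on river]
river: ρ → (1,1,-1)
ρ-cycle length = 2 (tail of 1 descent step not counted)

2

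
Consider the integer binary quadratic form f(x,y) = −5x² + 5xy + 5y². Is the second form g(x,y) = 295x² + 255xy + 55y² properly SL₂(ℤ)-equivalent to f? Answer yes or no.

D₁ = 125, D₂ = 125
river cycle of f (length 2): (5, 5, -5), (-5, 5, 5)
river cycle of g (length 2): (5, 5, -5), (-5, 5, 5)
cycles coincide ⇒ equivalent

yes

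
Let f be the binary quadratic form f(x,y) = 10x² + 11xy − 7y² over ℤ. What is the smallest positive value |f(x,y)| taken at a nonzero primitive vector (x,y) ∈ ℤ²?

river: ρ → (-7,17,4)
river: ρ → (4,15,-11)
river: ρ → (-11,7,8)
river: ρ → (8,9,-10)
river: ρ → (-10,11,7)
river: ρ → (7,17,-4)
river: ρ → (-4,15,11)
river: ρ → (11,7,-8)
river: ρ → (-8,9,10)
river: ρ → (10,11,-7)
closes: descent 0, river 10
min |a| on river = 4

4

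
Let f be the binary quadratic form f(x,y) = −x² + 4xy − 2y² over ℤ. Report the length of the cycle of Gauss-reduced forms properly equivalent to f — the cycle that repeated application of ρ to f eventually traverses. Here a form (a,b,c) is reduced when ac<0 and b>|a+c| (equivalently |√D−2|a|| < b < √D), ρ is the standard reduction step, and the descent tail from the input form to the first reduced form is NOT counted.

D = 8, ⌊√D⌋ = 2
descent: ρ → (-2,0,1)
descent: ρ → (1,2,-1)  [lands on river]
river: ρ → (-1,2,1)
ρ-cycle length = 2 (tail of 2 descent steps not counted)

2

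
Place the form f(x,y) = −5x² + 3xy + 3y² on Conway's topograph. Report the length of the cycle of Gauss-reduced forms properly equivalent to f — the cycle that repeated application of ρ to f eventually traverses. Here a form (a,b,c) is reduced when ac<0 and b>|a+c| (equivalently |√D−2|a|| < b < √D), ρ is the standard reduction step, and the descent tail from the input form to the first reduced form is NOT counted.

D = 69, ⌊√D⌋ = 8
river: ρ → (3,3,-5)
river: ρ → (-5,7,1)
river: ρ → (1,7,-5)
river: ρ → (-5,3,3)
ρ-cycle length = 4 (tail of 0 descent steps not counted)

4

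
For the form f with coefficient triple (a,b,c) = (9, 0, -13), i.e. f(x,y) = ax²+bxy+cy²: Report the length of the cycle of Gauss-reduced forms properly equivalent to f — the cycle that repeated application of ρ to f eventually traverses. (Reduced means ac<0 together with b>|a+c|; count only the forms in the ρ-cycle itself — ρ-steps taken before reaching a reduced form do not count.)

D = 468, ⌊√D⌋ = 21
descent: ρ → (-13,0,9)
descent: ρ → (9,18,-4)  [lands on river]
river: ρ → (-4,14,17)
river: ρ → (17,20,-1)
river: ρ → (-1,20,17)
river: ρ → (17,14,-4)
river: ρ → (-4,18,9)
ρ-cycle length = 6 (tail of 2 descent steps not counted)

6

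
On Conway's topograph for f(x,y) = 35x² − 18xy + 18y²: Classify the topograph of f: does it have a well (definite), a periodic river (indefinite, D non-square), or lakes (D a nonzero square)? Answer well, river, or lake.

D = b²−4ac = (-18)² − 4·35·18 = -2196
D < 0 ⇒ definite ⇒ every region one sign ⇒ single well

well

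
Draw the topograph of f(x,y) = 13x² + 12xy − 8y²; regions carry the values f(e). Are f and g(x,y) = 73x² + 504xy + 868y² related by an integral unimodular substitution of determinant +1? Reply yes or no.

D₁ = 560, D₂ = 560
river cycle of f (length 6): (-8, 20, 5), (5, 20, -8), (-8, 12, 13), (13, 14, -7), (-7, 14, 13), (13, 12, -8)
river cycle of g (length 6): (13, 12, -8), (-8, 20, 5), (5, 20, -8), (-8, 12, 13), (13, 14, -7), (-7, 14, 13)
cycles coincide ⇒ equivalent

yes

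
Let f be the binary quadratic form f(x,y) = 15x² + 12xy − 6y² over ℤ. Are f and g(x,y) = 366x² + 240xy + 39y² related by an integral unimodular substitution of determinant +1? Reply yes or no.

D₁ = 504, D₂ = 504
river cycle of f (length 4): (-6, 12, 15), (15, 18, -3), (-3, 18, 15), (15, 12, -6)
river cycle of g (length 4): (-3, 18, 15), (15, 12, -6), (-6, 12, 15), (15, 18, -3)
cycles coincide ⇒ equivalent

yes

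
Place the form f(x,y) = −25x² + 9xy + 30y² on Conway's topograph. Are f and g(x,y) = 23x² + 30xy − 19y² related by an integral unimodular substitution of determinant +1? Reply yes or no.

D₁ = 3081, D₂ = 2648
discriminants differ ⇒ not SL₂(ℤ)-equivalent

no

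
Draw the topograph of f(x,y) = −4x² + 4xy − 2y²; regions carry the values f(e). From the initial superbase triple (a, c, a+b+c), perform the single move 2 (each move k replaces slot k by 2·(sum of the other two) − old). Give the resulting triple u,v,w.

start (-4,-2,-2) = (f(1,0),f(0,1),f(1,1))
replace slot 2: 2·((-4)+(-2)) − (-2) = -10 → (-4,-10,-2)

-4,-10,-2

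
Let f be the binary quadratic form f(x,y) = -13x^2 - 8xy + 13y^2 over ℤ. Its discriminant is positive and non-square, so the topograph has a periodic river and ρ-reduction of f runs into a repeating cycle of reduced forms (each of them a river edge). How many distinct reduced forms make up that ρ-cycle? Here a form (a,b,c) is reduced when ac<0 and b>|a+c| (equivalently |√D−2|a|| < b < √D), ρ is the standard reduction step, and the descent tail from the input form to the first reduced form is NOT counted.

D = 740, ⌊√D⌋ = 27
descent: ρ → (13,8,-13)  [lands on river]
river: ρ → (-13,18,8)
river: ρ → (8,14,-17)
river: ρ → (-17,20,5)
river: ρ → (5,20,-17)
river: ρ → (-17,14,8)
river: ρ → (8,18,-13)
river: ρ → (-13,8,13)
river: ρ → (13,18,-8)
river: ρ → (-8,14,17)
river: ρ → (17,20,-5)
river: ρ → (-5,20,17)
river: ρ → (17,14,-8)
river: ρ → (-8,18,13)
ρ-cycle length = 14 (tail of 1 descent step not counted)

14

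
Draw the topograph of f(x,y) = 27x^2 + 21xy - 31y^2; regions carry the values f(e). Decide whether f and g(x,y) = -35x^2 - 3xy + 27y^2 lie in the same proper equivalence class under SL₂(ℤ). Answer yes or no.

D₁ = 3789, D₂ = 3789
river cycle of f (length 22): (-31, 41, 17), (17, 61, -1), (-1, 61, 17), (17, 41, -31), (-31, 21, 27), (27, 33, -25), (-25, 17, 35), (35, 53, -7), (-7, 59, 11), (11, 51, -27), … (12 more)
river cycle of g (length 22): (27, 57, -5), (-5, 53, 49), (49, 45, -9), (-9, 45, 49), (49, 53, -5), (-5, 57, 27), (27, 51, -11), (-11, 59, 7), (7, 53, -35), (-35, 17, 25), … (12 more)
cycles differ ⇒ inequivalent

no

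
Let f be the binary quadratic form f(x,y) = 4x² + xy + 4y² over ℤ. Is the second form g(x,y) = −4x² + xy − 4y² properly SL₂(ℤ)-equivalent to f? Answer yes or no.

D₁ = -63, D₂ = -63
f: reduced (well bottom): (4,1,4) with a≤c, −a<b≤a
g is negative-definite; reduce −g:
−g: flip: (4,-1,4)→(4,1,4)
−g: reduced (well bottom): (4,1,4) with a≤c, −a<b≤a
flip sign back: reduced form of g is (-4,-1,-4)
reduced forms (4, 1, 4) vs (-4, -1, -4) ⇒ inequivalent

no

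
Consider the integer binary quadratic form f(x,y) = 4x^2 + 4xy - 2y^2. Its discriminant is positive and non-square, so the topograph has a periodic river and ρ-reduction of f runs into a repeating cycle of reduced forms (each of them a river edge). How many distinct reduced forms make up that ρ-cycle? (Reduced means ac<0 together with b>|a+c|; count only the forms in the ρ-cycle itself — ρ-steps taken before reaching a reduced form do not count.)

D = 48, ⌊√D⌋ = 6
river: ρ → (-2,4,4)
river: ρ → (4,4,-2)
ρ-cycle length = 2 (tail of 0 descent steps not counted)

2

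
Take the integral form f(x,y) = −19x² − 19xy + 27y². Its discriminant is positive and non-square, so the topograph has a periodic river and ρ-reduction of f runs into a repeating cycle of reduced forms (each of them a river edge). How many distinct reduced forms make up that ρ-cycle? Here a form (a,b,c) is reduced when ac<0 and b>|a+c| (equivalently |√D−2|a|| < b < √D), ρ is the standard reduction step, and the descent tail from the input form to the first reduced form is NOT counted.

D = 2413, ⌊√D⌋ = 49
descent: ρ → (27,19,-19)  [lands on river]
river: ρ → (-19,19,27)
river: ρ → (27,35,-11)
river: ρ → (-11,31,33)
river: ρ → (33,35,-9)
river: ρ → (-9,37,29)
river: ρ → (29,21,-17)
river: ρ → (-17,47,3)
river: ρ → (3,49,-1)
river: ρ → (-1,49,3)
river: ρ → (3,47,-17)
river: ρ → (-17,21,29)
river: ρ → (29,37,-9)
river: ρ → (-9,35,33)
river: ρ → (33,31,-11)
river: ρ → (-11,35,27)
ρ-cycle length = 16 (tail of 1 descent step not counted)

16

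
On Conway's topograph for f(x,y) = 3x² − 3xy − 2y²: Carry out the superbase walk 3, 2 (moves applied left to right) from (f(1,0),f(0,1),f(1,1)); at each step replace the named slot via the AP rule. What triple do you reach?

start (3,-2,-2) = (f(1,0),f(0,1),f(1,1))
replace slot 3: 2·(3+(-2)) − (-2) = 4 → (3,-2,4)
replace slot 2: 2·(3+4) − (-2) = 16 → (3,16,4)

3,16,4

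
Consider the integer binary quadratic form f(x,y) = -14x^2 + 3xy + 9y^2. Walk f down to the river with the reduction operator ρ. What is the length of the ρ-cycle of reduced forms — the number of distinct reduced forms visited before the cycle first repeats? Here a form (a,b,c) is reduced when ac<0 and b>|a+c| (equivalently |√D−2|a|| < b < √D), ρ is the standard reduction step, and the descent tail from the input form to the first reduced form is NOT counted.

D = 513, ⌊√D⌋ = 22
descent: ρ → (9,15,-8)  [lands on river]
river: ρ → (-8,17,7)
river: ρ → (7,11,-14)
river: ρ → (-14,17,4)
river: ρ → (4,15,-18)
river: ρ → (-18,21,1)
river: ρ → (1,21,-18)
river: ρ → (-18,15,4)
river: ρ → (4,17,-14)
river: ρ → (-14,11,7)
river: ρ → (7,17,-8)
river: ρ → (-8,15,9)
river: ρ → (9,21,-2)
river: ρ → (-2,19,19)
river: ρ → (19,19,-2)
river: ρ → (-2,21,9)
ρ-cycle length = 16 (tail of 1 descent step not counted)

16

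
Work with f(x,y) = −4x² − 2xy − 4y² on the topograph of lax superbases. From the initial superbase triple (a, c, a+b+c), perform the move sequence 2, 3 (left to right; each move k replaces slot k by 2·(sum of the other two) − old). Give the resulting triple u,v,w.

start (-4,-4,-10) = (f(1,0),f(0,1),f(1,1))
replace slot 2: 2·((-4)+(-10)) − (-4) = -24 → (-4,-24,-10)
replace slot 3: 2·((-4)+(-24)) − (-10) = -46 → (-4,-24,-46)

-4,-24,-46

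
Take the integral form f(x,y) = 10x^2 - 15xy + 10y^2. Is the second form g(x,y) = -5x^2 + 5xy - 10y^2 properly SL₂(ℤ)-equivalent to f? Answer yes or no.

D₁ = -175, D₂ = -175
f: translate: b→5 (≡-15 mod 20), so (10,-15,10)→(10,5,5)
f: flip: (10,5,5)→(5,-5,10)
f: translate: b→5 (≡-5 mod 10), so (5,-5,10)→(5,5,10)
f: reduced (well bottom): (5,5,10) with a≤c, −a<b≤a
g is negative-definite; reduce −g:
−g: translate: b→5 (≡-5 mod 10), so (5,-5,10)→(5,5,10)
−g: reduced (well bottom): (5,5,10) with a≤c, −a<b≤a
flip sign back: reduced form of g is (-5,-5,-10)
reduced forms (5, 5, 10) vs (-5, -5, -10) ⇒ inequivalent

no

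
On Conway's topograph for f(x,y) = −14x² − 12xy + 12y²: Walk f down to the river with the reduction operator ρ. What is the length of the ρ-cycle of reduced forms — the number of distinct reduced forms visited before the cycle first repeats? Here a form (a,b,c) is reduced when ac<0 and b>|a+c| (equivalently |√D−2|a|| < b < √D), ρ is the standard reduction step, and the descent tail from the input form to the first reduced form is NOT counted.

D = 816, ⌊√D⌋ = 28
descent: ρ → (12,12,-14)  [lands on river]
river: ρ → (-14,16,10)
river: ρ → (10,24,-6)
river: ρ → (-6,24,10)
river: ρ → (10,16,-14)
river: ρ → (-14,12,12)
ρ-cycle length = 6 (tail of 1 descent step not counted)

6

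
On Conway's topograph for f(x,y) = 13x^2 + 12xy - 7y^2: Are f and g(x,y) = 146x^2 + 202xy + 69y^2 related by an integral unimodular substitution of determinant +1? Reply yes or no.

D₁ = 508, D₂ = 508
river cycle of f (length 12): (-7, 16, 9), (9, 20, -3), (-3, 22, 2), (2, 22, -3), (-3, 20, 9), (9, 16, -7), (-7, 12, 13), (13, 14, -6), (-6, 22, 1), (1, 22, -6), … (2 more)
river cycle of g (length 12): (13, 12, -7), (-7, 16, 9), (9, 20, -3), (-3, 22, 2), (2, 22, -3), (-3, 20, 9), (9, 16, -7), (-7, 12, 13), (13, 14, -6), (-6, 22, 1), … (2 more)
cycles coincide ⇒ equivalent

yes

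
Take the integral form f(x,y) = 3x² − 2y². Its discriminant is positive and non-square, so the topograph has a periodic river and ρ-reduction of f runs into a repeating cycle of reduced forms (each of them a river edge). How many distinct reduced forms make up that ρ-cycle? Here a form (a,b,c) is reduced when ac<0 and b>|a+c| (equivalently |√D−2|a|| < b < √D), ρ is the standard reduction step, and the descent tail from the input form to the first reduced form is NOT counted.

D = 24, ⌊√D⌋ = 4
descent: ρ → (-2,4,1)  [lands on river]
river: ρ → (1,4,-2)
ρ-cycle length = 2 (tail of 1 descent step not counted)

2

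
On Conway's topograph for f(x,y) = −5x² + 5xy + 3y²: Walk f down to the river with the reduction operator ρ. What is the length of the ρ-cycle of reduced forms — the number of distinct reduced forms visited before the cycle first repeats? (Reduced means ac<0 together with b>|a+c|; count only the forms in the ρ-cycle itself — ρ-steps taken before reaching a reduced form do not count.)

D = 85, ⌊√D⌋ = 9
river: ρ → (3,7,-3)
river: ρ → (-3,5,5)
river: ρ → (5,5,-3)
river: ρ → (-3,7,3)
river: ρ → (3,5,-5)
river: ρ → (-5,5,3)
ρ-cycle length = 6 (tail of 0 descent steps not counted)

6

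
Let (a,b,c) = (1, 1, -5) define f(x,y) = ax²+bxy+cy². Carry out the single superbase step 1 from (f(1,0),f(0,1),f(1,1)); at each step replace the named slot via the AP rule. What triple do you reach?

start (1,-5,-3) = (f(1,0),f(0,1),f(1,1))
replace slot 1: 2·((-5)+(-3)) − 1 = -17 → (-17,-5,-3)

-17,-5,-3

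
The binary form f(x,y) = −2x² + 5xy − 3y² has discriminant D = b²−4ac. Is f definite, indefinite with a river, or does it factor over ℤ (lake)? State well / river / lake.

D = b²−4ac = 5² − 4·(-2)·(-3) = 1
D = 1² is a perfect square ⇒ form factors over ℤ ⇒ lakes

lake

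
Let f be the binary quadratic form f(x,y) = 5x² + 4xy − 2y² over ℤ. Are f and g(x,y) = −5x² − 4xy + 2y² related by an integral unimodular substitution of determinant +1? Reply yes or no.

D₁ = 56, D₂ = 56
river cycle of f (length 4): (-2, 4, 5), (5, 6, -1), (-1, 6, 5), (5, 4, -2)
river cycle of g (length 4): (2, 4, -5), (-5, 6, 1), (1, 6, -5), (-5, 4, 2)
cycles differ ⇒ inequivalent

no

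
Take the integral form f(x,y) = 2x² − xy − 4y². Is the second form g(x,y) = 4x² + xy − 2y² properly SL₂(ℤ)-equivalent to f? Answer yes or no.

D₁ = 33, D₂ = 33
river cycle of f (length 4): (2, 3, -3), (-3, 3, 2), (2, 5, -1), (-1, 5, 2)
river cycle of g (length 4): (-2, 3, 3), (3, 3, -2), (-2, 5, 1), (1, 5, -2)
cycles differ ⇒ inequivalent

no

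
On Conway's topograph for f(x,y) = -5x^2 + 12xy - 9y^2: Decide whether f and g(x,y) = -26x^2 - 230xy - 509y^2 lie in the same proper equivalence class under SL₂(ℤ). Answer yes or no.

D₁ = -36, D₂ = -36
f is negative-definite; reduce −f:
−f: translate: b→-2 (≡-12 mod 10), so (5,-12,9)→(5,-2,2)
−f: flip: (5,-2,2)→(2,2,5)
−f: reduced (well bottom): (2,2,5) with a≤c, −a<b≤a
flip sign back: reduced form of f is (-2,-2,-5)
g is negative-definite; reduce −g:
−g: translate: b→22 (≡230 mod 52), so (26,230,509)→(26,22,5)
−g: flip: (26,22,5)→(5,-22,26)
−g: translate: b→-2 (≡-22 mod 10), so (5,-22,26)→(5,-2,2)
−g: flip: (5,-2,2)→(2,2,5)
−g: reduced (well bottom): (2,2,5) with a≤c, −a<b≤a
flip sign back: reduced form of g is (-2,-2,-5)
reduced forms (-2, -2, -5) vs (-2, -2, -5) ⇒ equivalent

yes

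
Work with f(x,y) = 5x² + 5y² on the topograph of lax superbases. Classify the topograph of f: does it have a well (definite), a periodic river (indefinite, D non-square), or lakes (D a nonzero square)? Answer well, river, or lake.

D = b²−4ac = 0² − 4·5·5 = -100
D < 0 ⇒ definite ⇒ every region one sign ⇒ single well

well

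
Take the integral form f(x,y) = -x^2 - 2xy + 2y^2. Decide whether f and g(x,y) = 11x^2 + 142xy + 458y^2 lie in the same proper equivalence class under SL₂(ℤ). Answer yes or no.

D₁ = 12, D₂ = 12
river cycle of f (length 2): (2, 2, -1), (-1, 2, 2)
river cycle of g (length 2): (2, 2, -1), (-1, 2, 2)
cycles coincide ⇒ equivalent

yes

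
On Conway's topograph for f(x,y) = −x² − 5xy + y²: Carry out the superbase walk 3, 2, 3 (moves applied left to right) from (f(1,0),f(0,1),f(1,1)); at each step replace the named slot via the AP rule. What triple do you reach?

start (-1,1,-5) = (f(1,0),f(0,1),f(1,1))
replace slot 3: 2·((-1)+1) − (-5) = 5 → (-1,1,5)
replace slot 2: 2·((-1)+5) − 1 = 7 → (-1,7,5)
replace slot 3: 2·((-1)+7) − 5 = 7 → (-1,7,7)

-1,7,7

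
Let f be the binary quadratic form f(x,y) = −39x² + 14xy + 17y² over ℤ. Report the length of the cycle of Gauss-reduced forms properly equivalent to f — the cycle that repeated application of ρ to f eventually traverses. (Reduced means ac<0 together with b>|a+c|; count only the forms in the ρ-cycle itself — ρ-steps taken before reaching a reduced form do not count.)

D = 2848, ⌊√D⌋ = 53
descent: ρ → (17,20,-36)  [lands on river]
river: ρ → (-36,52,1)
river: ρ → (1,52,-36)
river: ρ → (-36,20,17)
river: ρ → (17,48,-8)
river: ρ → (-8,48,17)
ρ-cycle length = 6 (tail of 1 descent step not counted)

6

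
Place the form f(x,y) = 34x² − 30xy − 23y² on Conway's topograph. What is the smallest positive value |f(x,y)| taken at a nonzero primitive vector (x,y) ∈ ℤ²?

descent: ρ → (-23,30,34)  [lands on river]
river: ρ → (34,38,-19)
river: ρ → (-19,38,34)
river: ρ → (34,30,-23)
river: ρ → (-23,62,2)
river: ρ → (2,62,-23)
closes: descent 1, river 6
min |a| on river = 2

2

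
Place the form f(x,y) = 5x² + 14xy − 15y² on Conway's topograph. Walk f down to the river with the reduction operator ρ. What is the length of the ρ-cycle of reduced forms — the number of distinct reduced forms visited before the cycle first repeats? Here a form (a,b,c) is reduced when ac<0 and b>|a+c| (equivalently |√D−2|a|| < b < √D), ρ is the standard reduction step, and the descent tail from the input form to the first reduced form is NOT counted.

D = 496, ⌊√D⌋ = 22
river: ρ → (-15,16,4)
river: ρ → (4,16,-15)
river: ρ → (-15,14,5)
river: ρ → (5,16,-12)
river: ρ → (-12,8,9)
river: ρ → (9,10,-11)
river: ρ → (-11,12,8)
river: ρ → (8,20,-3)
river: ρ → (-3,22,1)
river: ρ → (1,22,-3)
river: ρ → (-3,20,8)
river: ρ → (8,12,-11)
river: ρ → (-11,10,9)
river: ρ → (9,8,-12)
river: ρ → (-12,16,5)
river: ρ → (5,14,-15)
ρ-cycle length = 16 (tail of 0 descent steps not counted)

16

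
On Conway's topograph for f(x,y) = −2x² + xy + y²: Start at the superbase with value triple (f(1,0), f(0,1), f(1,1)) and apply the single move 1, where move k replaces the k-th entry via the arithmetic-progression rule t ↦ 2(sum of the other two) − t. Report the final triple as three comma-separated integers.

start (-2,1,0) = (f(1,0),f(0,1),f(1,1))
replace slot 1: 2·(1+0) − (-2) = 4 → (4,1,0)

4,1,0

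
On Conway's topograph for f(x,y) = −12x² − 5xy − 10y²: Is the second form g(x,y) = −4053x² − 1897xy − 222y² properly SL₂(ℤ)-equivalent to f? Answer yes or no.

D₁ = -455, D₂ = -455
f is negative-definite; reduce −f:
−f: flip: (12,5,10)→(10,-5,12)
−f: reduced (well bottom): (10,-5,12) with a≤c, −a<b≤a
flip sign back: reduced form of f is (-10,5,-12)
g is negative-definite; reduce −g:
−g: flip: (4053,1897,222)→(222,-1897,4053)
−g: translate: b→-121 (≡-1897 mod 444), so (222,-1897,4053)→(222,-121,17)
−g: flip: (222,-121,17)→(17,121,222)
−g: translate: b→-15 (≡121 mod 34), so (17,121,222)→(17,-15,10)
−g: flip: (17,-15,10)→(10,15,17)
−g: translate: b→-5 (≡15 mod 20), so (10,15,17)→(10,-5,12)
−g: reduced (well bottom): (10,-5,12) with a≤c, −a<b≤a
flip sign back: reduced form of g is (-10,5,-12)
reduced forms (-10, 5, -12) vs (-10, 5, -12) ⇒ equivalent

yes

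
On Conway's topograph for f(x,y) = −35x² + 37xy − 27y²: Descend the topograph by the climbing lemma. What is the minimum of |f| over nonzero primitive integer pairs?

translate: b→33 (≡-37 mod 70), so (35,-37,27)→(35,33,25)
flip: (35,33,25)→(25,-33,35)
translate: b→17 (≡-33 mod 50), so (25,-33,35)→(25,17,27)
reduced (well bottom): (25,17,27) with a≤c, −a<b≤a
well minimum |f| = |-25| = 25 (negative-definite)

25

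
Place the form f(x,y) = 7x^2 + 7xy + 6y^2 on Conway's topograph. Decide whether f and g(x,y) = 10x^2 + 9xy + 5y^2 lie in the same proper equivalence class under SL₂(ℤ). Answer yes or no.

D₁ = -119, D₂ = -119
f: flip: (7,7,6)→(6,-7,7)
f: translate: b→5 (≡-7 mod 12), so (6,-7,7)→(6,5,6)
f: reduced (well bottom): (6,5,6) with a≤c, −a<b≤a
g: flip: (10,9,5)→(5,-9,10)
g: translate: b→1 (≡-9 mod 10), so (5,-9,10)→(5,1,6)
g: reduced (well bottom): (5,1,6) with a≤c, −a<b≤a
reduced forms (6, 5, 6) vs (5, 1, 6) ⇒ inequivalent

no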